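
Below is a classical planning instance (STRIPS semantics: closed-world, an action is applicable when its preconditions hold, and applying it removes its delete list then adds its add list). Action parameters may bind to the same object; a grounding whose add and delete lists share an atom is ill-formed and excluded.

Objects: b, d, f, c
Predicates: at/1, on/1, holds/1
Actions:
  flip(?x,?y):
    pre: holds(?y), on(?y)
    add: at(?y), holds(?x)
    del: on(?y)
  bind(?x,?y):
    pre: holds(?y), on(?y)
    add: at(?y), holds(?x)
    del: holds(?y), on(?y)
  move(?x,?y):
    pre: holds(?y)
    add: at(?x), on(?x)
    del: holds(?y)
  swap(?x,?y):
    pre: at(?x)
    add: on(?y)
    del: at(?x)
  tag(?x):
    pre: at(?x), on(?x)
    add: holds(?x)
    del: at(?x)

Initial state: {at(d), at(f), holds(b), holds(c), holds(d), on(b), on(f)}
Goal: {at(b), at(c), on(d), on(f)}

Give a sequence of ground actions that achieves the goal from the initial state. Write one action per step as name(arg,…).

1. flip(b,b)  →  {at(b), at(d), at(f), holds(b), holds(c), holds(d), on(f)}
2. move(d,b)  →  {at(b), at(d), at(f), holds(c), holds(d), on(d), on(f)}
3. move(c,d)  →  {at(b), at(c), at(d), at(f), holds(c), on(c), on(d), on(f)}

flip(b,b); move(d,b); move(c,d)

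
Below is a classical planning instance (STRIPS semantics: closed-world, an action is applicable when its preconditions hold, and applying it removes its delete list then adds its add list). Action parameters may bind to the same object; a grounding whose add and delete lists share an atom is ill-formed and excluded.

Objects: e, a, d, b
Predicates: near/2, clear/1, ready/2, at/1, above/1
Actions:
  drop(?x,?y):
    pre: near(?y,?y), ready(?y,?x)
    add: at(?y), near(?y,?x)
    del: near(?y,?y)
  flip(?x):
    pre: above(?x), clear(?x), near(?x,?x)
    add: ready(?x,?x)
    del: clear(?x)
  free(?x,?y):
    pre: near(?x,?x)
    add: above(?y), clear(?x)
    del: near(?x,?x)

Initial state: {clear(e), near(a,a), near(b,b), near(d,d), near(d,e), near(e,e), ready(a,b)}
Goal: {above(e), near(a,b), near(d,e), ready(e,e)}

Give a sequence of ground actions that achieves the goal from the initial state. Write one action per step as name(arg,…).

drop(b,a); free(d,e); flip(e)

1. drop(b,a)  →  {at(a), clear(e), near(a,b), near(b,b), near(d,d), near(d,e), near(e,e), ready(a,b)}
2. free(d,e)  →  {above(e), at(a), clear(d), clear(e), near(a,b), near(b,b), near(d,e), near(e,e), ready(a,b)}
3. flip(e)  →  {above(e), at(a), clear(d), near(a,b), near(b,b), near(d,e), near(e,e), ready(a,b), ready(e,e)}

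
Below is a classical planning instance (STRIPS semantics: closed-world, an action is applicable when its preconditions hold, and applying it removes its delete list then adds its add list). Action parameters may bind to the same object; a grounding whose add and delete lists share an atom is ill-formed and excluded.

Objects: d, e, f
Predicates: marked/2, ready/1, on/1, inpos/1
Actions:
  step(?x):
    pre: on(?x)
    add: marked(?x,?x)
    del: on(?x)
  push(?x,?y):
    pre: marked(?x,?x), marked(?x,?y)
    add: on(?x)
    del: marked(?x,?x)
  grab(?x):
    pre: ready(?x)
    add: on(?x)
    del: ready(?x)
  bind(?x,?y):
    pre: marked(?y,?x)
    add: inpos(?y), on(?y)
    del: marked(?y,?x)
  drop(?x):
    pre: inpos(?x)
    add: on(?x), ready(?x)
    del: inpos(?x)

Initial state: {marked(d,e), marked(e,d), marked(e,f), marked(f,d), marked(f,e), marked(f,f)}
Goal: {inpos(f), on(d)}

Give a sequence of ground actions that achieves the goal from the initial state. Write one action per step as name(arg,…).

1. bind(d,f)  →  {inpos(f), marked(d,e), marked(e,d), marked(e,f), marked(f,e), marked(f,f), on(f)}
2. bind(e,d)  →  {inpos(d), inpos(f), marked(e,d), marked(e,f), marked(f,e), marked(f,f), on(d), on(f)}

bind(d,f); bind(e,d)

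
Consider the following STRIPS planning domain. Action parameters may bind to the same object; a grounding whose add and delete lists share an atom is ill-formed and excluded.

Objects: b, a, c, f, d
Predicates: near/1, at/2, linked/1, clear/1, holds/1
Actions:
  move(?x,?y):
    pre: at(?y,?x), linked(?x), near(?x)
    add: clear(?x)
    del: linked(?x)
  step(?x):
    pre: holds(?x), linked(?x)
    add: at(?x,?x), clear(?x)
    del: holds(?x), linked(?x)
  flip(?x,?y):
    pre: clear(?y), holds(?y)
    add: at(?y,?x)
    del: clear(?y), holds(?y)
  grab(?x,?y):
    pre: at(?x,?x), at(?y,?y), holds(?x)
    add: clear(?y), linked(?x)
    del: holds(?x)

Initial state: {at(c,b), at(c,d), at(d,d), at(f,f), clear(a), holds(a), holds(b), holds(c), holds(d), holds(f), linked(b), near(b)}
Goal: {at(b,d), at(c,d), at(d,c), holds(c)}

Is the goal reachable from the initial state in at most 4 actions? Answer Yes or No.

Yes

1. move(b,c)  →  {at(c,b), at(c,d), at(d,d), at(f,f), clear(a), clear(b), holds(a), holds(b), holds(c), holds(d), holds(f), near(b)}
2. flip(d,b)  →  {at(b,d), at(c,b), at(c,d), at(d,d), at(f,f), clear(a), holds(a), holds(c), holds(d), holds(f), near(b)}
3. grab(f,d)  →  {at(b,d), at(c,b), at(c,d), at(d,d), at(f,f), clear(a), clear(d), holds(a), holds(c), holds(d), linked(f), near(b)}
4. flip(c,d)  →  {at(b,d), at(c,b), at(c,d), at(d,c), at(d,d), at(f,f), clear(a), holds(a), holds(c), linked(f), near(b)}
optimal plan length = 4; 4 ≤ 4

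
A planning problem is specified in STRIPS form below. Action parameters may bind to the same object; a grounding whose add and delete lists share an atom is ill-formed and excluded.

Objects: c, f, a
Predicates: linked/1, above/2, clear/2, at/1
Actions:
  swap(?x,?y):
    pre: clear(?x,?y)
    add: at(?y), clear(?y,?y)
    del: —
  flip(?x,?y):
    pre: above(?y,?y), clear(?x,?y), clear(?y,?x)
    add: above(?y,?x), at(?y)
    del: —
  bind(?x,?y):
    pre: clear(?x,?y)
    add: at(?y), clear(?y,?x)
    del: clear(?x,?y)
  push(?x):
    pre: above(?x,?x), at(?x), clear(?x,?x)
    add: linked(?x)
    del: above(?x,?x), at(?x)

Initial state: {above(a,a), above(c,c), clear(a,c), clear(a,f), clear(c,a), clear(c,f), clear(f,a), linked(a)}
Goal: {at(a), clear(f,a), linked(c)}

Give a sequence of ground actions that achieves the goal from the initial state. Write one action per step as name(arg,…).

1. swap(c,a)  →  {above(a,a), above(c,c), at(a), clear(a,a), clear(a,c), clear(a,f), clear(c,a), clear(c,f), clear(f,a), linked(a)}
2. swap(a,c)  →  {above(a,a), above(c,c), at(a), at(c), clear(a,a), clear(a,c), clear(a,f), clear(c,a), clear(c,c), clear(c,f), clear(f,a), linked(a)}
3. push(c)  →  {above(a,a), at(a), clear(a,a), clear(a,c), clear(a,f), clear(c,a), clear(c,c), clear(c,f), clear(f,a), linked(a), linked(c)}

swap(c,a); swap(a,c); push(c)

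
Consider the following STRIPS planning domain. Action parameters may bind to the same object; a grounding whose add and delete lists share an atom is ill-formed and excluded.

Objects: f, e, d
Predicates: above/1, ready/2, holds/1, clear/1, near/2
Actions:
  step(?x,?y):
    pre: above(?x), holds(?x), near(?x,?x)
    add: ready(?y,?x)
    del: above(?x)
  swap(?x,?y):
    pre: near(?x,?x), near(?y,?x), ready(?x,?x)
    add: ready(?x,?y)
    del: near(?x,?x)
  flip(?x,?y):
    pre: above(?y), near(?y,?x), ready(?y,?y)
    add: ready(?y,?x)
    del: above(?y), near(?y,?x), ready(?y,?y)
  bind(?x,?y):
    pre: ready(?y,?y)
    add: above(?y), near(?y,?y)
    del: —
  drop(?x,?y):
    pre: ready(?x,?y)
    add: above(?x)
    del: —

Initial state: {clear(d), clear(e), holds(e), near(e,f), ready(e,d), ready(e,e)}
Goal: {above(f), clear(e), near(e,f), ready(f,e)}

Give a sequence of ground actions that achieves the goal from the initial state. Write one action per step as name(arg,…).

1. bind(f,e)  →  {above(e), clear(d), clear(e), holds(e), near(e,e), near(e,f), ready(e,d), ready(e,e)}
2. step(e,f)  →  {clear(d), clear(e), holds(e), near(e,e), near(e,f), ready(e,d), ready(e,e), ready(f,e)}
3. drop(f,e)  →  {above(f), clear(d), clear(e), holds(e), near(e,e), near(e,f), ready(e,d), ready(e,e), ready(f,e)}

bind(f,e); step(e,f); drop(f,e)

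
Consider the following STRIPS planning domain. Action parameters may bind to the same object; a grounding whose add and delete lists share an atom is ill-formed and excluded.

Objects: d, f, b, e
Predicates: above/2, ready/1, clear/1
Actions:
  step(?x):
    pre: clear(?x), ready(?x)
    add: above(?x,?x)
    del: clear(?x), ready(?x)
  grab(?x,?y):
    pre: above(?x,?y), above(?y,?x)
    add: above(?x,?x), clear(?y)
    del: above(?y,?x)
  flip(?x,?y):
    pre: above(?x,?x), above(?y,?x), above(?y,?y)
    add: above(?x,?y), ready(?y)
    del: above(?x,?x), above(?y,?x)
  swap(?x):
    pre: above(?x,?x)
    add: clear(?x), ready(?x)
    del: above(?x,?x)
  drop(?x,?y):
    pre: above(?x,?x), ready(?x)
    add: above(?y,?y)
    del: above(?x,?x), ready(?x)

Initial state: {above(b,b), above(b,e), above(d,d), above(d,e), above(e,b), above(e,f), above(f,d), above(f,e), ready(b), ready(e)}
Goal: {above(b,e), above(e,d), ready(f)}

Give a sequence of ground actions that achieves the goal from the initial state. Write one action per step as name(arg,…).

grab(f,e); step(e); flip(e,d); flip(d,f)

1. grab(f,e)  →  {above(b,b), above(b,e), above(d,d), above(d,e), above(e,b), above(f,d), above(f,e), above(f,f), clear(e), ready(b), ready(e)}
2. step(e)  →  {above(b,b), above(b,e), above(d,d), above(d,e), above(e,b), above(e,e), above(f,d), above(f,e), above(f,f), ready(b)}
3. flip(e,d)  →  {above(b,b), above(b,e), above(d,d), above(e,b), above(e,d), above(f,d), above(f,e), above(f,f), ready(b), ready(d)}
4. flip(d,f)  →  {above(b,b), above(b,e), above(d,f), above(e,b), above(e,d), above(f,e), above(f,f), ready(b), ready(d), ready(f)}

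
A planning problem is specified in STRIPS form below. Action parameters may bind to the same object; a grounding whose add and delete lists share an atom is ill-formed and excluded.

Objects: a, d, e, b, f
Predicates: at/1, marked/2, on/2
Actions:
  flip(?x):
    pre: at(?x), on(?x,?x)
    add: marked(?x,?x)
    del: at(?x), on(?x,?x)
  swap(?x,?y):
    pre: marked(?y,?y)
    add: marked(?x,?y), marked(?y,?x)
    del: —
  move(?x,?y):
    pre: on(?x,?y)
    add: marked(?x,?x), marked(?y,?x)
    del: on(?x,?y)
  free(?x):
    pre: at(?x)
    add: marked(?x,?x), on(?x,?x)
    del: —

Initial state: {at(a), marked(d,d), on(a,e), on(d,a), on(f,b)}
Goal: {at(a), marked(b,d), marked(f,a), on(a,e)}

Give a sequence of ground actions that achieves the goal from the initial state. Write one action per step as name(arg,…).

1. swap(b,d)  →  {at(a), marked(b,d), marked(d,b), marked(d,d), on(a,e), on(d,a), on(f,b)}
2. move(f,b)  →  {at(a), marked(b,d), marked(b,f), marked(d,b), marked(d,d), marked(f,f), on(a,e), on(d,a)}
3. swap(a,f)  →  {at(a), marked(a,f), marked(b,d), marked(b,f), marked(d,b), marked(d,d), marked(f,a), marked(f,f), on(a,e), on(d,a)}

swap(b,d); move(f,b); swap(a,f)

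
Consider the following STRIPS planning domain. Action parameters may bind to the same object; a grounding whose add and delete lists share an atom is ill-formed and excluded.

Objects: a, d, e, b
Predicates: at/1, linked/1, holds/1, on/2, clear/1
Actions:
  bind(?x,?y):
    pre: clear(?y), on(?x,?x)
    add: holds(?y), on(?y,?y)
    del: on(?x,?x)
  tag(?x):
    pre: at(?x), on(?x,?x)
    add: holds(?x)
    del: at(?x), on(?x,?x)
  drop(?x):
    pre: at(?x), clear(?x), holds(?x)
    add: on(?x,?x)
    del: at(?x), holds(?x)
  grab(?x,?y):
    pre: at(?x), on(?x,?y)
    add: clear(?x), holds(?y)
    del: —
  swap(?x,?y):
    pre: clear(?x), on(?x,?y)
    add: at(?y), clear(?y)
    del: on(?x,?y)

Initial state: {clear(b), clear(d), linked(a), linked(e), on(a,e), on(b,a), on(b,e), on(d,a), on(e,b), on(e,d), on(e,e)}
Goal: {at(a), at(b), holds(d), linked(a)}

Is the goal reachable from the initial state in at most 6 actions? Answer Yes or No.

1. bind(e,d)  →  {clear(b), clear(d), holds(d), linked(a), linked(e), on(a,e), on(b,a), on(b,e), on(d,a), on(d,d), on(e,b), on(e,d)}
2. bind(d,b)  →  {clear(b), clear(d), holds(b), holds(d), linked(a), linked(e), on(a,e), on(b,a), on(b,b), on(b,e), on(d,a), on(e,b), on(e,d)}
3. swap(d,a)  →  {at(a), clear(a), clear(b), clear(d), holds(b), holds(d), linked(a), linked(e), on(a,e), on(b,a), on(b,b), on(b,e), on(e,b), on(e,d)}
4. swap(b,b)  →  {at(a), at(b), clear(a), clear(b), clear(d), holds(b), holds(d), linked(a), linked(e), on(a,e), on(b,a), on(b,e), on(e,b), on(e,d)}
optimal plan length = 4; 4 ≤ 6

Yes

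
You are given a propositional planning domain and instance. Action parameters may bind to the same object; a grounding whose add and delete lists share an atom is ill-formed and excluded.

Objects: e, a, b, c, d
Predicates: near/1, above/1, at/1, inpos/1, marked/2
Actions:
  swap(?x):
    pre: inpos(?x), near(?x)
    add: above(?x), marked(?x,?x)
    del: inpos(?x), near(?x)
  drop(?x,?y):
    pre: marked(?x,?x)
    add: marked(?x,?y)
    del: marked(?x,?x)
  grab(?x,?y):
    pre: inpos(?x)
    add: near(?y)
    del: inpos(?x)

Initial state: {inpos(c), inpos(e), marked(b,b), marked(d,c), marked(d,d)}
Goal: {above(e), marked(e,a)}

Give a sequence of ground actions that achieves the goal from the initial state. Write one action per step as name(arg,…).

1. grab(c,e)  →  {inpos(e), marked(b,b), marked(d,c), marked(d,d), near(e)}
2. swap(e)  →  {above(e), marked(b,b), marked(d,c), marked(d,d), marked(e,e)}
3. drop(e,a)  →  {above(e), marked(b,b), marked(d,c), marked(d,d), marked(e,a)}

grab(c,e); swap(e); drop(e,a)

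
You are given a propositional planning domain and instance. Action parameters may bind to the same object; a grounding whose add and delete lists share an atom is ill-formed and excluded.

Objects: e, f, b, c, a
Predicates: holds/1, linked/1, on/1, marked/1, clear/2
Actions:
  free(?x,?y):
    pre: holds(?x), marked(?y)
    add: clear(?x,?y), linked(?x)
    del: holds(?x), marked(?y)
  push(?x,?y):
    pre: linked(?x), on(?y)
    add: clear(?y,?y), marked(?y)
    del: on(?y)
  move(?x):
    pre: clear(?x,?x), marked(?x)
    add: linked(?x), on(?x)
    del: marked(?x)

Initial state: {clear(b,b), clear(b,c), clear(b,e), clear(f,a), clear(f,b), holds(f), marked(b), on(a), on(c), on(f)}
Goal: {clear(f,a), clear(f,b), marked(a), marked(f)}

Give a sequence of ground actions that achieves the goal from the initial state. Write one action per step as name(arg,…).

free(f,b); push(f,f); push(f,a)

1. free(f,b)  →  {clear(b,b), clear(b,c), clear(b,e), clear(f,a), clear(f,b), linked(f), on(a), on(c), on(f)}
2. push(f,f)  →  {clear(b,b), clear(b,c), clear(b,e), clear(f,a), clear(f,b), clear(f,f), linked(f), marked(f), on(a), on(c)}
3. push(f,a)  →  {clear(a,a), clear(b,b), clear(b,c), clear(b,e), clear(f,a), clear(f,b), clear(f,f), linked(f), marked(a), marked(f), on(c)}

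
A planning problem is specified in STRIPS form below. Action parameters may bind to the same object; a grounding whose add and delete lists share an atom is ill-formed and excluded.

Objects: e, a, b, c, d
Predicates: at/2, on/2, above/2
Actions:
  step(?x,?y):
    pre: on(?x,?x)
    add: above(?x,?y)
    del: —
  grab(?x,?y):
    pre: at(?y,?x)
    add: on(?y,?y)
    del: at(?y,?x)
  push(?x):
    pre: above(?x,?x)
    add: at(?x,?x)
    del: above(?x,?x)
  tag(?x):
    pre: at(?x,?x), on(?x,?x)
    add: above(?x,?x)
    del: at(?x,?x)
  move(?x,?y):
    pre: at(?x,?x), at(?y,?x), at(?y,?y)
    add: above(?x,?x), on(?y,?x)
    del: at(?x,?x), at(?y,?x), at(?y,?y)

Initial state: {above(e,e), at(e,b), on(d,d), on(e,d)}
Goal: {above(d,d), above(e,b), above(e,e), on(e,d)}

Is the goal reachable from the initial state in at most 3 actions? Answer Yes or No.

1. step(d,d)  →  {above(d,d), above(e,e), at(e,b), on(d,d), on(e,d)}
2. grab(b,e)  →  {above(d,d), above(e,e), on(d,d), on(e,d), on(e,e)}
3. step(e,b)  →  {above(d,d), above(e,b), above(e,e), on(d,d), on(e,d), on(e,e)}
optimal plan length = 3; 3 ≤ 3

Yes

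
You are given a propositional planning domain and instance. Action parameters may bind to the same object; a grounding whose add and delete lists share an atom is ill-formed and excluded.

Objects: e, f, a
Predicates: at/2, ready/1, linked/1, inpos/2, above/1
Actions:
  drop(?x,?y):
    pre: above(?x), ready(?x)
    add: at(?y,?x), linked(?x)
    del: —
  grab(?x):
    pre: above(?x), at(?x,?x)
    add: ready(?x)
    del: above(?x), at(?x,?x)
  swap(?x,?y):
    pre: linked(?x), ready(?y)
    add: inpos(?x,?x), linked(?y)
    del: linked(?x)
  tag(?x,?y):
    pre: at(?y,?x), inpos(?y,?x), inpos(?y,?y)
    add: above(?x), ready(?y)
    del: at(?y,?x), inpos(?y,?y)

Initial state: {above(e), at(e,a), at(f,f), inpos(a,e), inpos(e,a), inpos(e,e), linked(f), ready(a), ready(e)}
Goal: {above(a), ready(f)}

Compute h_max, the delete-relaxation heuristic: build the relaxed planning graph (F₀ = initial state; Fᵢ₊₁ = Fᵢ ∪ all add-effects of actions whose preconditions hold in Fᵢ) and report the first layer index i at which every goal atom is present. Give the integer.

2

F0 = init (9 atoms)
F1 = F0 ∪ {above(a), at(a,e), at(e,e), at(f,e), inpos(f,f), linked(a), linked(e)}  (16 atoms)
F2 = F1 ∪ {above(f), at(a,a), at(f,a), inpos(a,a), ready(f)}  (21 atoms)
goal ⊆ F2  ⇒  h_max = 2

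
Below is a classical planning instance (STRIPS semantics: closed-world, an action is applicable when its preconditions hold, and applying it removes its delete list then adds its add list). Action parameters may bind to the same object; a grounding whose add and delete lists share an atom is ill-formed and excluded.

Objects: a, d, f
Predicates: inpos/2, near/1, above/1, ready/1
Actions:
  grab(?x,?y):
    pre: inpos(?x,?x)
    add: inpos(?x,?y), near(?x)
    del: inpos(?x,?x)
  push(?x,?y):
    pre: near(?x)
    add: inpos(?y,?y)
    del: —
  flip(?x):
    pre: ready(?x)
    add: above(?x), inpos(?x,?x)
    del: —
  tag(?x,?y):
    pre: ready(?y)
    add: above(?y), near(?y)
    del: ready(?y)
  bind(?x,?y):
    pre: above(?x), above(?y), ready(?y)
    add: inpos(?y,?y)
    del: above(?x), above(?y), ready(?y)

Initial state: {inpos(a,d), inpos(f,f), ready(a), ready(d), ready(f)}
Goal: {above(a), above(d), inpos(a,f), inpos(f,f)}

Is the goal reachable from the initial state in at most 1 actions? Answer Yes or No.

No

1. flip(a)  →  {above(a), inpos(a,a), inpos(a,d), inpos(f,f), ready(a), ready(d), ready(f)}
2. grab(a,f)  →  {above(a), inpos(a,d), inpos(a,f), inpos(f,f), near(a), ready(a), ready(d), ready(f)}
3. flip(d)  →  {above(a), above(d), inpos(a,d), inpos(a,f), inpos(d,d), inpos(f,f), near(a), ready(a), ready(d), ready(f)}
optimal plan length = 3; 3 > 1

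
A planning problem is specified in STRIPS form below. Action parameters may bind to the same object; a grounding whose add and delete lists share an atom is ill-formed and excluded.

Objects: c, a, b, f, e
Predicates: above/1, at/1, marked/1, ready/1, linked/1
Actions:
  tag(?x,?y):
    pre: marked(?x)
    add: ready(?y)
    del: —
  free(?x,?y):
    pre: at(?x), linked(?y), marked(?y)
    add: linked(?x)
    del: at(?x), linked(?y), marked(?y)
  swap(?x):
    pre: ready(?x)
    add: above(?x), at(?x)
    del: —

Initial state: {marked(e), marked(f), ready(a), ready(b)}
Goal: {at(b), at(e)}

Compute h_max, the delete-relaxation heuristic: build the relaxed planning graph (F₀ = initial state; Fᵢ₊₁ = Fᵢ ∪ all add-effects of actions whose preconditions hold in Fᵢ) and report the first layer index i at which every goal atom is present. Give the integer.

F0 = init (4 atoms)
F1 = F0 ∪ {above(a), above(b), at(a), at(b), ready(c), ready(e), ready(f)}  (11 atoms)
F2 = F1 ∪ {above(c), above(e), above(f), at(c), at(e), at(f)}  (17 atoms)
goal ⊆ F2  ⇒  h_max = 2

2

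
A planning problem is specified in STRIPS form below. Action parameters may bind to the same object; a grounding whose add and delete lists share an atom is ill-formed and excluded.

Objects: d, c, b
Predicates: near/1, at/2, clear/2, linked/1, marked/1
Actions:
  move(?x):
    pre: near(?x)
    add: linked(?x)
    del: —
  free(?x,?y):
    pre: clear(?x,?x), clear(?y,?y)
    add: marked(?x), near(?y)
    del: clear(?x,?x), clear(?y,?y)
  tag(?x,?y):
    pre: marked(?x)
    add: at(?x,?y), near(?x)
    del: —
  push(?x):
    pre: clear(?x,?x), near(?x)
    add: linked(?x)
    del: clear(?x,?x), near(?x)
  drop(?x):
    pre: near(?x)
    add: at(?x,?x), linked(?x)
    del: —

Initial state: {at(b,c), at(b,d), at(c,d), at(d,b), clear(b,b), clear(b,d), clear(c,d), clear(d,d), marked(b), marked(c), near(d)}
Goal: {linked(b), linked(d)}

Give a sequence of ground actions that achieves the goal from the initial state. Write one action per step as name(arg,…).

1. move(d)  →  {at(b,c), at(b,d), at(c,d), at(d,b), clear(b,b), clear(b,d), clear(c,d), clear(d,d), linked(d), marked(b), marked(c), near(d)}
2. free(d,b)  →  {at(b,c), at(b,d), at(c,d), at(d,b), clear(b,d), clear(c,d), linked(d), marked(b), marked(c), marked(d), near(b), near(d)}
3. move(b)  →  {at(b,c), at(b,d), at(c,d), at(d,b), clear(b,d), clear(c,d), linked(b), linked(d), marked(b), marked(c), marked(d), near(b), near(d)}

move(d); free(d,b); move(b)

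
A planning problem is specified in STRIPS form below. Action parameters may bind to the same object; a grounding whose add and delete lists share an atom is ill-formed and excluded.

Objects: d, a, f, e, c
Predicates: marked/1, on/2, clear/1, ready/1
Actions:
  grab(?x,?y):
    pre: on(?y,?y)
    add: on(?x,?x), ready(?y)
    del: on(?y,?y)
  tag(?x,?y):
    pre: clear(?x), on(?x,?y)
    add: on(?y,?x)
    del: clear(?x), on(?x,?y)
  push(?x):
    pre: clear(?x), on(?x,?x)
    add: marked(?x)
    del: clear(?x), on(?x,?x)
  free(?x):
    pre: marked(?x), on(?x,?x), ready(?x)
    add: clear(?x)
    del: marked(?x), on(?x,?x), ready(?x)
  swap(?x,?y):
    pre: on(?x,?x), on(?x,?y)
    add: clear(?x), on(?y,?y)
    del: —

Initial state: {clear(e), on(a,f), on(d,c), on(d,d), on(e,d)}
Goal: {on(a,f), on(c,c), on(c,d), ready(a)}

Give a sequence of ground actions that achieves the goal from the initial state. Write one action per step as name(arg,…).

grab(a,d); grab(d,a); swap(d,c); tag(d,c)

1. grab(a,d)  →  {clear(e), on(a,a), on(a,f), on(d,c), on(e,d), ready(d)}
2. grab(d,a)  →  {clear(e), on(a,f), on(d,c), on(d,d), on(e,d), ready(a), ready(d)}
3. swap(d,c)  →  {clear(d), clear(e), on(a,f), on(c,c), on(d,c), on(d,d), on(e,d), ready(a), ready(d)}
4. tag(d,c)  →  {clear(e), on(a,f), on(c,c), on(c,d), on(d,d), on(e,d), ready(a), ready(d)}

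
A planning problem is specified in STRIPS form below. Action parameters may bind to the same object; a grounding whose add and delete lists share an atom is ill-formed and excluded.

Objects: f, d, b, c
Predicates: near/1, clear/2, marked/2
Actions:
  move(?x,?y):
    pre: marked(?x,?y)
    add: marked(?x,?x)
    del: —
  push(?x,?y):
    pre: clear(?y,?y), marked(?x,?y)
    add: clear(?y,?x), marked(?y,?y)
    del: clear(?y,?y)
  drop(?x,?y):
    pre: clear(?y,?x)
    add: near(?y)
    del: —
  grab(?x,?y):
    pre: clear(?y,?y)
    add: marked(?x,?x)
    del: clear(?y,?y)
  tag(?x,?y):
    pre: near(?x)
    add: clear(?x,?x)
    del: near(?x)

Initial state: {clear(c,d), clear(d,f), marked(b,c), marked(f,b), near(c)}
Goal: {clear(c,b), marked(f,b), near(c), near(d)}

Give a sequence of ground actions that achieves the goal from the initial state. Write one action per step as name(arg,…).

drop(f,d); tag(c,f); push(b,c); drop(d,c)

1. drop(f,d)  →  {clear(c,d), clear(d,f), marked(b,c), marked(f,b), near(c), near(d)}
2. tag(c,f)  →  {clear(c,c), clear(c,d), clear(d,f), marked(b,c), marked(f,b), near(d)}
3. push(b,c)  →  {clear(c,b), clear(c,d), clear(d,f), marked(b,c), marked(c,c), marked(f,b), near(d)}
4. drop(d,c)  →  {clear(c,b), clear(c,d), clear(d,f), marked(b,c), marked(c,c), marked(f,b), near(c), near(d)}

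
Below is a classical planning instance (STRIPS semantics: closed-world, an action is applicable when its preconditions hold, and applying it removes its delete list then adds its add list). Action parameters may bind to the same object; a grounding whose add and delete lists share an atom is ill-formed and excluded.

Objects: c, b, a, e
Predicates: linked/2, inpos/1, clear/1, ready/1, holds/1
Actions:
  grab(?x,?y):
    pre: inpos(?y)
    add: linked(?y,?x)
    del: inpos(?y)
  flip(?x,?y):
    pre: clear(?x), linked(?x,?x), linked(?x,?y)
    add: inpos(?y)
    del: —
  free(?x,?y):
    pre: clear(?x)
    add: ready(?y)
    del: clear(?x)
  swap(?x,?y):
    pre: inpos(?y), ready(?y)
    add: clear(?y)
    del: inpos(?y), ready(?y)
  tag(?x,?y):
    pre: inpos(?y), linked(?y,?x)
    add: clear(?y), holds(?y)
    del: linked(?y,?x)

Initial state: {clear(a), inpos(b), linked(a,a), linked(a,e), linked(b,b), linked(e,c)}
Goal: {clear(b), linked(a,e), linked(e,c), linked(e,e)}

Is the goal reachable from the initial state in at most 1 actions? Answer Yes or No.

1. flip(a,e)  →  {clear(a), inpos(b), inpos(e), linked(a,a), linked(a,e), linked(b,b), linked(e,c)}
2. grab(e,e)  →  {clear(a), inpos(b), linked(a,a), linked(a,e), linked(b,b), linked(e,c), linked(e,e)}
3. tag(b,b)  →  {clear(a), clear(b), holds(b), inpos(b), linked(a,a), linked(a,e), linked(e,c), linked(e,e)}
optimal plan length = 3; 3 > 1

No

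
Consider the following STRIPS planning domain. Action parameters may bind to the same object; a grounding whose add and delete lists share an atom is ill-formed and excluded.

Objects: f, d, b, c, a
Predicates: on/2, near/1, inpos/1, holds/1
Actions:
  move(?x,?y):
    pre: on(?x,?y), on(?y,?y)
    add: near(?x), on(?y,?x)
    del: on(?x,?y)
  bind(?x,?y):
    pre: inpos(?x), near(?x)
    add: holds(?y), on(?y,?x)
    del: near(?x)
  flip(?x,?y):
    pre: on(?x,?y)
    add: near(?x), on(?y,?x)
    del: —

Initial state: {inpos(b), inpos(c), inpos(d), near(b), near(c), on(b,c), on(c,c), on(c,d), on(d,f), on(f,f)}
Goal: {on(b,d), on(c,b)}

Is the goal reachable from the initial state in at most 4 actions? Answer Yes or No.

Yes

1. move(d,f)  →  {inpos(b), inpos(c), inpos(d), near(b), near(c), near(d), on(b,c), on(c,c), on(c,d), on(f,d), on(f,f)}
2. move(b,c)  →  {inpos(b), inpos(c), inpos(d), near(b), near(c), near(d), on(c,b), on(c,c), on(c,d), on(f,d), on(f,f)}
3. bind(d,b)  →  {holds(b), inpos(b), inpos(c), inpos(d), near(b), near(c), on(b,d), on(c,b), on(c,c), on(c,d), on(f,d), on(f,f)}
optimal plan length = 3; 3 ≤ 4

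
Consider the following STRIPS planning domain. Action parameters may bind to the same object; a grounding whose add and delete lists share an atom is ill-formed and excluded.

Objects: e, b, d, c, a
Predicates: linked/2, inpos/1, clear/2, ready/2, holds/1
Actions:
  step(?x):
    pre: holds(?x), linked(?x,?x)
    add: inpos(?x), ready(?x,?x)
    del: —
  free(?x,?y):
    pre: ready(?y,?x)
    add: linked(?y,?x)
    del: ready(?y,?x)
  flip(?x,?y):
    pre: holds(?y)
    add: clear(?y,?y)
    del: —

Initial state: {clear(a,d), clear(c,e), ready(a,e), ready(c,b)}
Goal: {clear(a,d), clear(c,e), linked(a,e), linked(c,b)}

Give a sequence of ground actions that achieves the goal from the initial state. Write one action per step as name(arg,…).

1. free(e,a)  →  {clear(a,d), clear(c,e), linked(a,e), ready(c,b)}
2. free(b,c)  →  {clear(a,d), clear(c,e), linked(a,e), linked(c,b)}

free(e,a); free(b,c)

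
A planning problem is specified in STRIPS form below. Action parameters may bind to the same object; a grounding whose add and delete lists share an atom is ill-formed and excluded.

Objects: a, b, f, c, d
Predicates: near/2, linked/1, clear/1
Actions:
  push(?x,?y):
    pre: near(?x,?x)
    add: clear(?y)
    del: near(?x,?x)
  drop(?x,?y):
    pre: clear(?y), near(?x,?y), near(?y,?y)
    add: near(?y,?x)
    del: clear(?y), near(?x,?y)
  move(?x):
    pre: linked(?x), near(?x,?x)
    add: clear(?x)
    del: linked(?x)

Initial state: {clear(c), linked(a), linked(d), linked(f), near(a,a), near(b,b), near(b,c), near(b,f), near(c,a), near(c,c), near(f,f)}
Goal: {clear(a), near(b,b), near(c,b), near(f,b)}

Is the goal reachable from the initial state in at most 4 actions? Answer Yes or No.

Yes

1. push(a,a)  →  {clear(a), clear(c), linked(a), linked(d), linked(f), near(b,b), near(b,c), near(b,f), near(c,a), near(c,c), near(f,f)}
2. drop(b,c)  →  {clear(a), linked(a), linked(d), linked(f), near(b,b), near(b,f), near(c,a), near(c,b), near(c,c), near(f,f)}
3. push(c,f)  →  {clear(a), clear(f), linked(a), linked(d), linked(f), near(b,b), near(b,f), near(c,a), near(c,b), near(f,f)}
4. drop(b,f)  →  {clear(a), linked(a), linked(d), linked(f), near(b,b), near(c,a), near(c,b), near(f,b), near(f,f)}
optimal plan length = 4; 4 ≤ 4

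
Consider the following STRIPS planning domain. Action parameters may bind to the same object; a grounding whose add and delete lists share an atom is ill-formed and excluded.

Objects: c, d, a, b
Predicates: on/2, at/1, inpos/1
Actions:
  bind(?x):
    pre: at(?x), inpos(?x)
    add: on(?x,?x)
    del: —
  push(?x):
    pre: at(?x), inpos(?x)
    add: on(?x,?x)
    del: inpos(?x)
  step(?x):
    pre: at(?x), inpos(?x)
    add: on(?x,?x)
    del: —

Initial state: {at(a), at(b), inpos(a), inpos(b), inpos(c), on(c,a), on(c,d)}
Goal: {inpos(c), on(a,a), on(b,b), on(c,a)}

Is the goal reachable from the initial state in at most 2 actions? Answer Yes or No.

Yes

1. bind(a)  →  {at(a), at(b), inpos(a), inpos(b), inpos(c), on(a,a), on(c,a), on(c,d)}
2. bind(b)  →  {at(a), at(b), inpos(a), inpos(b), inpos(c), on(a,a), on(b,b), on(c,a), on(c,d)}
optimal plan length = 2; 2 ≤ 2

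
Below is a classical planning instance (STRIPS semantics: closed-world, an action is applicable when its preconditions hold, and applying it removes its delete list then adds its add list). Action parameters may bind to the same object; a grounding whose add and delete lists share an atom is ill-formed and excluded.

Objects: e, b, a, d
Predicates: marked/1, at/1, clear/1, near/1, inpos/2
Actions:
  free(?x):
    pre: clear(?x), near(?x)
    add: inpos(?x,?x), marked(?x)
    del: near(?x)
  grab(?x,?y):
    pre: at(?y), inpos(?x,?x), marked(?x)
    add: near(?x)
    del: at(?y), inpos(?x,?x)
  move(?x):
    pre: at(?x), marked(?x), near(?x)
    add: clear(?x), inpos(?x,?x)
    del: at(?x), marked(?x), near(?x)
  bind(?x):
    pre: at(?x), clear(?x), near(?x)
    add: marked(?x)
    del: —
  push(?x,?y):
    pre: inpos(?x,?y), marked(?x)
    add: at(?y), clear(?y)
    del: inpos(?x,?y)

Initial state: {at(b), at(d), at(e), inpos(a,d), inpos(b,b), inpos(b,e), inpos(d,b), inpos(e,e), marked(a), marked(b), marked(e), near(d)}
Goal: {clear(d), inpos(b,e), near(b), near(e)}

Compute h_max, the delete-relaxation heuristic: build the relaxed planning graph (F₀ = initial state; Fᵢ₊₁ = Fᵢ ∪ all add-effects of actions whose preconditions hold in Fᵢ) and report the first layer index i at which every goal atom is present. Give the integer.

1

F0 = init (12 atoms)
F1 = F0 ∪ {clear(b), clear(d), clear(e), near(b), near(e)}  (17 atoms)
goal ⊆ F1  ⇒  h_max = 1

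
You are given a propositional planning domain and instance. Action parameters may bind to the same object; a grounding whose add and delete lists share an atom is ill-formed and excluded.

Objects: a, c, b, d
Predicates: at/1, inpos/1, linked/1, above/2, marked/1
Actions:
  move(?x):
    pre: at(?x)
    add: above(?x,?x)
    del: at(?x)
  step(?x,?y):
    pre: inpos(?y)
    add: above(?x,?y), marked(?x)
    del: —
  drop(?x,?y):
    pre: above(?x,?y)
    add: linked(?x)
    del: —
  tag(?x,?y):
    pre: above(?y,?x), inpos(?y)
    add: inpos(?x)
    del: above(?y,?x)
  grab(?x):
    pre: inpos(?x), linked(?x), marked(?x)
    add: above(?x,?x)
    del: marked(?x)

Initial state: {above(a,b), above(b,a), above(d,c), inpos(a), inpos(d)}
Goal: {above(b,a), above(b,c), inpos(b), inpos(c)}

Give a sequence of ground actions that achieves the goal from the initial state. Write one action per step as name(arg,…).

tag(c,d); step(b,c); tag(b,a)

1. tag(c,d)  →  {above(a,b), above(b,a), inpos(a), inpos(c), inpos(d)}
2. step(b,c)  →  {above(a,b), above(b,a), above(b,c), inpos(a), inpos(c), inpos(d), marked(b)}
3. tag(b,a)  →  {above(b,a), above(b,c), inpos(a), inpos(b), inpos(c), inpos(d), marked(b)}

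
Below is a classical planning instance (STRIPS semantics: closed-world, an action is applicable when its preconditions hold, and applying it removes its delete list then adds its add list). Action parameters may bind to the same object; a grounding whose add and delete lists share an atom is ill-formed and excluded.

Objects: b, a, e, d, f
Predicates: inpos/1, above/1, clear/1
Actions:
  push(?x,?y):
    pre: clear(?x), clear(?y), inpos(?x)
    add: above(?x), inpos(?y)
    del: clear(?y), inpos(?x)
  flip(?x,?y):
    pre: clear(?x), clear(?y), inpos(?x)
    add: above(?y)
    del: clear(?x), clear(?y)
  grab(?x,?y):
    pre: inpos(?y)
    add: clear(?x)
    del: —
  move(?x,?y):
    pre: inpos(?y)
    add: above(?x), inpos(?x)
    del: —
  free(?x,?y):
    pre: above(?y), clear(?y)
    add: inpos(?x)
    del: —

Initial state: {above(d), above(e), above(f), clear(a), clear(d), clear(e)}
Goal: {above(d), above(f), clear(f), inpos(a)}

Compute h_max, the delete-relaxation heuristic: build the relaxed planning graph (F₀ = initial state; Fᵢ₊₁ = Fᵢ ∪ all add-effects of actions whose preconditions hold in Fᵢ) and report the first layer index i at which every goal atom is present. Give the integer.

2

F0 = init (6 atoms)
F1 = F0 ∪ {inpos(a), inpos(b), inpos(d), inpos(e), inpos(f)}  (11 atoms)
F2 = F1 ∪ {above(a), above(b), clear(b), clear(f)}  (15 atoms)
goal ⊆ F2  ⇒  h_max = 2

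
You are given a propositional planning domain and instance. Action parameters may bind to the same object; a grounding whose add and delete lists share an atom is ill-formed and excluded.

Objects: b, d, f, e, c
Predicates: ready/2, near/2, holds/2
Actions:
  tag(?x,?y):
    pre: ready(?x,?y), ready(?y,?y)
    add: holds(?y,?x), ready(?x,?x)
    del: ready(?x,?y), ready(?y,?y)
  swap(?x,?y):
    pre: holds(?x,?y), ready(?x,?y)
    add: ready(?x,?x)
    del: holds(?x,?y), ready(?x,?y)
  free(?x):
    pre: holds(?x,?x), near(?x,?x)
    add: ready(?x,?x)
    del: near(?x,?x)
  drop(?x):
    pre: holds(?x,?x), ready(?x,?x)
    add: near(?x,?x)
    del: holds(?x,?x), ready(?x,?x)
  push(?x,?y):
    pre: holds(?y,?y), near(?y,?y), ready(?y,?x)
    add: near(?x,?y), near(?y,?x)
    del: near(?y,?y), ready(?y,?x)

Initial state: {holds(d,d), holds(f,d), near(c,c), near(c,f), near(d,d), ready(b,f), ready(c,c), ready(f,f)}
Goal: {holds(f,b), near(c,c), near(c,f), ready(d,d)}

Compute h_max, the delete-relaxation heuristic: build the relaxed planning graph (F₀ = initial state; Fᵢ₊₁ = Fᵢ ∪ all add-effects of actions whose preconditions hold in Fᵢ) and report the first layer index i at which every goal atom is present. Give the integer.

1

F0 = init (8 atoms)
F1 = F0 ∪ {holds(f,b), ready(b,b), ready(d,d)}  (11 atoms)
goal ⊆ F1  ⇒  h_max = 1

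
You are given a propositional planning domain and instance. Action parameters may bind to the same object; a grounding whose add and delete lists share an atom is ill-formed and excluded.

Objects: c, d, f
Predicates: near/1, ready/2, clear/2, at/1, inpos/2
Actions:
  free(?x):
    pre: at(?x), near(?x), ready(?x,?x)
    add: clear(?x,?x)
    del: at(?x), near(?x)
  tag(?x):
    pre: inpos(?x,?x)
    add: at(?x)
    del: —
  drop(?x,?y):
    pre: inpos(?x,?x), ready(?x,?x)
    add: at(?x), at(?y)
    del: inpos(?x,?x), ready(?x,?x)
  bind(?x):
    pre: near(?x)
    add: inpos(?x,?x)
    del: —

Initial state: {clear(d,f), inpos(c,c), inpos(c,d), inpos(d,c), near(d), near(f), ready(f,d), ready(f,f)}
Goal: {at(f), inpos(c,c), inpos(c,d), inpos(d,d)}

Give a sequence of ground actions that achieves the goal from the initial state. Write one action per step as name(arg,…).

1. bind(d)  →  {clear(d,f), inpos(c,c), inpos(c,d), inpos(d,c), inpos(d,d), near(d), near(f), ready(f,d), ready(f,f)}
2. bind(f)  →  {clear(d,f), inpos(c,c), inpos(c,d), inpos(d,c), inpos(d,d), inpos(f,f), near(d), near(f), ready(f,d), ready(f,f)}
3. tag(f)  →  {at(f), clear(d,f), inpos(c,c), inpos(c,d), inpos(d,c), inpos(d,d), inpos(f,f), near(d), near(f), ready(f,d), ready(f,f)}

bind(d); bind(f); tag(f)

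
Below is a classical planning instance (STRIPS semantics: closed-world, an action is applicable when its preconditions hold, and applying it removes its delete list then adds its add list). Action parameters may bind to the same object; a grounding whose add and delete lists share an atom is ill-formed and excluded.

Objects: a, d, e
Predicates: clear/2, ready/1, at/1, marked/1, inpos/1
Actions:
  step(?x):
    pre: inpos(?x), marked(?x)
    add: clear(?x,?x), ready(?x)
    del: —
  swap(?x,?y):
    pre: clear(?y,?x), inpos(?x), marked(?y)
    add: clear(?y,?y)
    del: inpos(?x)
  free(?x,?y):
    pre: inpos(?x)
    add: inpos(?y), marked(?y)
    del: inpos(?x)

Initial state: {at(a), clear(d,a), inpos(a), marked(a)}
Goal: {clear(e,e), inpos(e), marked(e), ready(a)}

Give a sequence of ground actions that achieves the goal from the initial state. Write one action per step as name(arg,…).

1. step(a)  →  {at(a), clear(a,a), clear(d,a), inpos(a), marked(a), ready(a)}
2. free(a,e)  →  {at(a), clear(a,a), clear(d,a), inpos(e), marked(a), marked(e), ready(a)}
3. step(e)  →  {at(a), clear(a,a), clear(d,a), clear(e,e), inpos(e), marked(a), marked(e), ready(a), ready(e)}

step(a); free(a,e); step(e)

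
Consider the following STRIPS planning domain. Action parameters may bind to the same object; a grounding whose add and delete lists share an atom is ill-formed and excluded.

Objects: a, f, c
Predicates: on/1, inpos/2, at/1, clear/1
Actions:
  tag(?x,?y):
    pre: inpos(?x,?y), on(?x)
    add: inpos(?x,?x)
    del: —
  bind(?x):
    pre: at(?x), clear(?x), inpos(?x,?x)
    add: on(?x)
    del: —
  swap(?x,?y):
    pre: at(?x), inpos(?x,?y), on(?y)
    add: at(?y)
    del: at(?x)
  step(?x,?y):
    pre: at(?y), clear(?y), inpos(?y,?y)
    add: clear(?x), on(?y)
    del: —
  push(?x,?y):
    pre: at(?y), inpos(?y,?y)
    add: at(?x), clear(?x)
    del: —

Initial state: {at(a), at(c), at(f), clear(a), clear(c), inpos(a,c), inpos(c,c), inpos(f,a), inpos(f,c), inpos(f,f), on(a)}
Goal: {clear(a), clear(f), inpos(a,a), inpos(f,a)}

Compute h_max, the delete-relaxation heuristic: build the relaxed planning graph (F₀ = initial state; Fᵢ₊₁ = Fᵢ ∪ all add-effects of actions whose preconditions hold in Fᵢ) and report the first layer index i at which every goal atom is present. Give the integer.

1

F0 = init (11 atoms)
F1 = F0 ∪ {clear(f), inpos(a,a), on(c)}  (14 atoms)
goal ⊆ F1  ⇒  h_max = 1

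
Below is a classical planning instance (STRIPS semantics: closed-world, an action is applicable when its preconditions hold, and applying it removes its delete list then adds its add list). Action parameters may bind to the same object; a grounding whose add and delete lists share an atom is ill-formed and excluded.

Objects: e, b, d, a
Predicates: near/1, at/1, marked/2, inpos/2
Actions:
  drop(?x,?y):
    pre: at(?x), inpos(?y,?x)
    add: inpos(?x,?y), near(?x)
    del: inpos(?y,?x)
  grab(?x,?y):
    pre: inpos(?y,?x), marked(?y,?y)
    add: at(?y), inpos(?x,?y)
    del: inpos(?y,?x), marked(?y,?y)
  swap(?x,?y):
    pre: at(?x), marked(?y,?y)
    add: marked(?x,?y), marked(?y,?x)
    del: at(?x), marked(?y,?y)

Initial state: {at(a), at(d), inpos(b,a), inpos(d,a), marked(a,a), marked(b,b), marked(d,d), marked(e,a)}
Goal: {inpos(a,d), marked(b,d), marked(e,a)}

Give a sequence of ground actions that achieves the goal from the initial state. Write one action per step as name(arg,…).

drop(a,d); swap(d,b)

1. drop(a,d)  →  {at(a), at(d), inpos(a,d), inpos(b,a), marked(a,a), marked(b,b), marked(d,d), marked(e,a), near(a)}
2. swap(d,b)  →  {at(a), inpos(a,d), inpos(b,a), marked(a,a), marked(b,d), marked(d,b), marked(d,d), marked(e,a), near(a)}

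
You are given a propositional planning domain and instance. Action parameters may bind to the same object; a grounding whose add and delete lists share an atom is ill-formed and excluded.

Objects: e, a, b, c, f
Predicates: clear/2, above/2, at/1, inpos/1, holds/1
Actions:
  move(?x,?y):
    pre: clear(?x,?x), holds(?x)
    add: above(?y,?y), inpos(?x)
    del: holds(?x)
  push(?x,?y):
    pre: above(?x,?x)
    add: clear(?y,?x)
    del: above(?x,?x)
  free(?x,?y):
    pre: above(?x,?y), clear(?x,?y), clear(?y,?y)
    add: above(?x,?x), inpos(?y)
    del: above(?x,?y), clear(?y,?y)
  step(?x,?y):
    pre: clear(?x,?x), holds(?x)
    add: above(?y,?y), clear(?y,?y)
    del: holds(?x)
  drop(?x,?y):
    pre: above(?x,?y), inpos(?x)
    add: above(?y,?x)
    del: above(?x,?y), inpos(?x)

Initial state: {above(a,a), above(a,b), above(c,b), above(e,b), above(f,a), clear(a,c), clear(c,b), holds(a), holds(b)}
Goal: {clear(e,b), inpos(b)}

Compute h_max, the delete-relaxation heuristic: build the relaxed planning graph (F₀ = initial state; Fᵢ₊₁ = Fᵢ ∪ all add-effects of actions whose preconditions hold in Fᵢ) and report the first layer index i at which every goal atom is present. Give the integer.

3

F0 = init (9 atoms)
F1 = F0 ∪ {clear(a,a), clear(b,a), clear(c,a), clear(e,a), clear(f,a)}  (14 atoms)
F2 = F1 ∪ {above(b,b), above(c,c), above(e,e), above(f,f), clear(b,b), clear(c,c), clear(e,e), clear(f,f), inpos(a)}  (23 atoms)
F3 = F2 ∪ {above(b,a), clear(a,b), clear(a,e), clear(a,f), clear(b,c), clear(b,e), clear(b,f), clear(c,e), clear(c,f), clear(e,b), clear(e,c), clear(e,f), clear(f,b), clear(f,c), clear(f,e), inpos(b)}  (39 atoms)
goal ⊆ F3  ⇒  h_max = 3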